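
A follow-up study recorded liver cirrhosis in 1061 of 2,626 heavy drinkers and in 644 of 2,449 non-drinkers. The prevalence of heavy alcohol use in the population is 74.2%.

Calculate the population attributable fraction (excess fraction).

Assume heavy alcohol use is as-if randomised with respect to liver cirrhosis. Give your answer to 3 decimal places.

PAF ≈ 0.285

p₁ = P(outcome | exposed) = 1061/2626 = 0.40404
p₀ = P(outcome | unexposed) = 644/2449 = 0.26296
Overall risk P(Y=1) = π·p₁ + (1−π)·p₀ = 0.742×0.40404 + 0.258×0.26296 = 0.36764.
Under exogeneity, PAF = [P(Y=1) − p₀] / P(Y=1).
PAF = (0.36764 − 0.26296) / 0.36764 ≈ 0.2847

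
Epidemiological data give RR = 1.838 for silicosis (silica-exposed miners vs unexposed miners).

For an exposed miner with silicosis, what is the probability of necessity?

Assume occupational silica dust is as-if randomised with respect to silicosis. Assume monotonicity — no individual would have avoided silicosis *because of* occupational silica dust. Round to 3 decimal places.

Under exogeneity and monotonicity, PN = (RR − 1) / RR = 1 − 1/RR.
PN = (1.838 − 1) / 1.838 = 0.838 / 1.838 ≈ 0.4559

PN ≈ 0.456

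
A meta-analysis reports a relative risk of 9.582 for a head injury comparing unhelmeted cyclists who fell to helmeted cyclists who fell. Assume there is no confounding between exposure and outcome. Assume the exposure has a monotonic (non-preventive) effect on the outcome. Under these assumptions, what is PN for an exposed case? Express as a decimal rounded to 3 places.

PN ≈ 0.896

Under exogeneity and monotonicity, PN = (RR − 1) / RR = 1 − 1/RR.
PN = (9.582 − 1) / 9.582 = 8.582 / 9.582 ≈ 0.8956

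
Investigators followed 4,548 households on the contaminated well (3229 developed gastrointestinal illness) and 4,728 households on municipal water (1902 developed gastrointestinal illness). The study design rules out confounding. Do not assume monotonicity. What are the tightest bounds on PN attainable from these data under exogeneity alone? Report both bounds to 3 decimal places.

p₁ = P(outcome | exposed) = 3229/4548 = 0.70998
p₀ = P(outcome | unexposed) = 1902/4728 = 0.40228
Under exogeneity alone the bounds on PN are max{0,(p₁−p₀)/p₁} ≤ PN ≤ min{1,(1−p₀)/p₁}.
  lower = (p₁ − p₀)/p₁ = 0.3077 / 0.70998 ≈ 0.4334
  upper = min{1, (1 − p₀)/p₁} = 0.59772 / 0.70998 ≈ 0.8419

0.433 ≤ PN ≤ 0.842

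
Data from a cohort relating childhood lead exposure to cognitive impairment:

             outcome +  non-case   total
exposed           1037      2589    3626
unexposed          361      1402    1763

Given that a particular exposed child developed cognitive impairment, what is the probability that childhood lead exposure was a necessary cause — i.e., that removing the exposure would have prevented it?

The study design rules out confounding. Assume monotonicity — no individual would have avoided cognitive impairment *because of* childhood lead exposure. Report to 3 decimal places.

PN ≈ 0.284

p₁ = P(outcome | exposed) = 1037/3626 = 0.28599
p₀ = P(outcome | unexposed) = 361/1763 = 0.20476
Under exogeneity and monotonicity, PN = (p₁ − p₀) / p₁.
PN = (0.28599 − 0.20476) / 0.28599 = 0.081225 / 0.28599 ≈ 0.2840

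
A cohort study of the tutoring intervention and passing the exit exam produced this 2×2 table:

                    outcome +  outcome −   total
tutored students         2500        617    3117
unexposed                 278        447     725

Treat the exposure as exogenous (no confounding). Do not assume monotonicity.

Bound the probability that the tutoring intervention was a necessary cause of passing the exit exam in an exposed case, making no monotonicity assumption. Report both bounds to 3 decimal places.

0.522 ≤ PN ≤ 0.769

p₁ = P(outcome | exposed) = 2500/3117 = 0.80205
p₀ = P(outcome | unexposed) = 278/725 = 0.38345
Under exogeneity alone the bounds on PN are max{0,(p₁−p₀)/p₁} ≤ PN ≤ min{1,(1−p₀)/p₁}.
  lower = (p₁ − p₀)/p₁ = 0.4186 / 0.80205 ≈ 0.5219
  upper = min{1, (1 − p₀)/p₁} = 0.61655 / 0.80205 ≈ 0.7687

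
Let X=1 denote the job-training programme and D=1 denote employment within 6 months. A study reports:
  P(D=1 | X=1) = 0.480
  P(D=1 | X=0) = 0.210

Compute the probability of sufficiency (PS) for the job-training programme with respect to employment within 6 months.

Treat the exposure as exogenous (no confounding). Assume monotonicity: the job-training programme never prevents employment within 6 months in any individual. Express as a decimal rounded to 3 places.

PS ≈ 0.342

Let p₁ = 0.48, p₀ = 0.21.
Under exogeneity and monotonicity, PS = (p₁ − p₀) / (1 − p₀).
PS = (0.48 − 0.21) / (1 − 0.21) = 0.27 / 0.79 ≈ 0.3418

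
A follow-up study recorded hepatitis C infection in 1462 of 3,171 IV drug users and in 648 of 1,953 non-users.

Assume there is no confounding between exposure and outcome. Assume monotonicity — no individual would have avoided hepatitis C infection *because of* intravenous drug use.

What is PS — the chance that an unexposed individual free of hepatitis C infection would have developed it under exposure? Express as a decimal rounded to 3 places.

PS ≈ 0.193

p₁ = P(outcome | exposed) = 1462/3171 = 0.46105
p₀ = P(outcome | unexposed) = 648/1953 = 0.3318
Under exogeneity and monotonicity, PS = (p₁ − p₀) / (1 − p₀).
PS = (0.46105 − 0.3318) / (1 − 0.3318) = 0.12926 / 0.6682 ≈ 0.1934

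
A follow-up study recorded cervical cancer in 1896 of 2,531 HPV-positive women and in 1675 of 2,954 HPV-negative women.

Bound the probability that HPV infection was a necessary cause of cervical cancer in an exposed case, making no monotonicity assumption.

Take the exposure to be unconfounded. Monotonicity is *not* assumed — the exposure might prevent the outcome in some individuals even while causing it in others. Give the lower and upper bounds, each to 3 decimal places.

0.243 ≤ PN ≤ 0.578

p₁ = P(outcome | exposed) = 1896/2531 = 0.74911
p₀ = P(outcome | unexposed) = 1675/2954 = 0.56703
Under exogeneity alone the bounds on PN are max{0,(p₁−p₀)/p₁} ≤ PN ≤ min{1,(1−p₀)/p₁}.
  lower = (p₁ − p₀)/p₁ = 0.18208 / 0.74911 ≈ 0.2431
  upper = min{1, (1 − p₀)/p₁} = 0.43297 / 0.74911 ≈ 0.5780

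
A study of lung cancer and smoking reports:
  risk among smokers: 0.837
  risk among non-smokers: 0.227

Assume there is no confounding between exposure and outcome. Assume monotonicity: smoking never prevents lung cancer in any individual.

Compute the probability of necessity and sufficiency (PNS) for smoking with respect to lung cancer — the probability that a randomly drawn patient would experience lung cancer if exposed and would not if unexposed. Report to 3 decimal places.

PNS ≈ 0.610

Let p₁ = 0.837, p₀ = 0.227.
Under exogeneity and monotonicity, PNS = p₁ − p₀.
PNS = 0.837 − 0.227 = 0.61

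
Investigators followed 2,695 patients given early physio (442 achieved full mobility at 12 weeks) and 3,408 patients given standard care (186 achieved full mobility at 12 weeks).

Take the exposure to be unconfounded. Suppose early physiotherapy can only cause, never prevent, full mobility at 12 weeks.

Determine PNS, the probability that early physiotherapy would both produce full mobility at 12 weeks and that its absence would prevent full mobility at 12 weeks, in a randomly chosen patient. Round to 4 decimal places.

p₁ = P(outcome | exposed) = 442/2695 = 0.16401
p₀ = P(outcome | unexposed) = 186/3408 = 0.054577
Under exogeneity and monotonicity, PNS = p₁ − p₀.
PNS = 0.16401 − 0.054577 = 0.10943

PNS ≈ 0.1094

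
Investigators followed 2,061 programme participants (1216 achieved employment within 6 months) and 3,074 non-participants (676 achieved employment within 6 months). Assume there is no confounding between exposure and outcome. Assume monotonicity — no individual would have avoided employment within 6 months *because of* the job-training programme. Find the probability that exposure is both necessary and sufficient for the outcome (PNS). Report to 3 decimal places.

PNS ≈ 0.370

p₁ = P(outcome | exposed) = 1216/2061 = 0.59
p₀ = P(outcome | unexposed) = 676/3074 = 0.21991
Under exogeneity and monotonicity, PNS = p₁ − p₀.
PNS = 0.59 − 0.21991 = 0.3701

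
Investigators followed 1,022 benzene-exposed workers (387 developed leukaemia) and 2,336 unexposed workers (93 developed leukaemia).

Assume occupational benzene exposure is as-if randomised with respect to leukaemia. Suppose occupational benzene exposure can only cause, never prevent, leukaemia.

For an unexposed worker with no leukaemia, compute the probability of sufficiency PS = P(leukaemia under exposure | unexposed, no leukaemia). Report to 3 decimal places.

p₁ = P(outcome | exposed) = 387/1022 = 0.37867
p₀ = P(outcome | unexposed) = 93/2336 = 0.039812
Under exogeneity and monotonicity, PS = (p₁ − p₀) / (1 − p₀).
PS = (0.37867 − 0.039812) / (1 − 0.039812) = 0.33886 / 0.96019 ≈ 0.3529

PS ≈ 0.353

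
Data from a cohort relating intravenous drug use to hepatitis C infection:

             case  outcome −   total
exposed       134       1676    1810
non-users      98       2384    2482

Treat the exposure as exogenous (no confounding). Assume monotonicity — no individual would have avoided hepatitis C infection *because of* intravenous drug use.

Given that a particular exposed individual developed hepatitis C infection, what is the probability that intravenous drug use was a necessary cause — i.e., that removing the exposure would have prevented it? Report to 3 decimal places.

p₁ = P(outcome | exposed) = 134/1810 = 0.074033
p₀ = P(outcome | unexposed) = 98/2482 = 0.039484
Under exogeneity and monotonicity, PN = (p₁ − p₀)/p₁.
PN = (0.074033 − 0.039484) / 0.074033 ≈ 0.4667

PN ≈ 0.467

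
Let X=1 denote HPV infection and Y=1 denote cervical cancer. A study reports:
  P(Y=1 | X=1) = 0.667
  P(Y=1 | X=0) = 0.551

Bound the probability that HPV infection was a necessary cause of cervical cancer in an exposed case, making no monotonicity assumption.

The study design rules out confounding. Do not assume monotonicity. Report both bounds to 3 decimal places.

Let p₁ = 0.667, p₀ = 0.551.
Under exogeneity alone the bounds on PN are max{0,(p₁−p₀)/p₁} ≤ PN ≤ min{1,(1−p₀)/p₁}.
  lower = (p₁ − p₀)/p₁ = 0.116 / 0.667 ≈ 0.1739
  upper = min{1, (1 − p₀)/p₁} = 0.449 / 0.667 ≈ 0.6732

0.174 ≤ PN ≤ 0.673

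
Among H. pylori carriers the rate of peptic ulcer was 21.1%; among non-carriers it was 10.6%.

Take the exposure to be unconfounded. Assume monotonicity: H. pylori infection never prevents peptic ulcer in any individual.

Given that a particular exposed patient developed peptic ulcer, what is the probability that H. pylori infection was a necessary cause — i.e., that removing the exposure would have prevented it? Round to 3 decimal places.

p₁ = 0.211, p₀ = 0.106.
Under exogeneity and monotonicity, PN = (p₁ − p₀) / p₁.
PN = (0.211 − 0.106) / 0.211 = 0.105 / 0.211 ≈ 0.4976

PN ≈ 0.498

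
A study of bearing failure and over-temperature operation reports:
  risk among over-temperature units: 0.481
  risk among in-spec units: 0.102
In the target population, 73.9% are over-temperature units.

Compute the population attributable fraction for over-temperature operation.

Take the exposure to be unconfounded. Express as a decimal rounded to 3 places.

PAF ≈ 0.733

Let p₁ = 0.481, p₀ = 0.102.
Overall risk P(Y=1) = π·p₁ + (1−π)·p₀ = 0.739×0.481 + 0.261×0.102 = 0.38208.
Under exogeneity, PAF = [P(Y=1) − p₀] / P(Y=1).
PAF = (0.38208 − 0.102) / 0.38208 ≈ 0.7330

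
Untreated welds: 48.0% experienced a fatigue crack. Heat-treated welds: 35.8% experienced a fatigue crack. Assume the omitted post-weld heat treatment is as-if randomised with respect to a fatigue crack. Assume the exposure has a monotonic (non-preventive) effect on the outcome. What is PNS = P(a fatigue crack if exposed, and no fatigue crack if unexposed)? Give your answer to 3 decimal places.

PNS ≈ 0.122

p₁ = 0.48, p₀ = 0.358.
Under exogeneity and monotonicity, PNS = p₁ − p₀.
PNS = 0.48 − 0.358 = 0.122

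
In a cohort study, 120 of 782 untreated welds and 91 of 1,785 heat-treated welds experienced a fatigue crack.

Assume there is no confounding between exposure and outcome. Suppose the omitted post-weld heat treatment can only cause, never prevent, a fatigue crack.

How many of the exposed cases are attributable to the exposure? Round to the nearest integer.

about 80 cases

p₁ = P(outcome | exposed) = 120/782 = 0.15345
p₀ = P(outcome | unexposed) = 91/1785 = 0.05098
PN = (p₁ − p₀)/p₁ = (0.15345 − 0.05098) / 0.15345 ≈ 0.66778.
Attributable cases ≈ PN × (exposed cases) = 0.66778 × 120 ≈ 80.13.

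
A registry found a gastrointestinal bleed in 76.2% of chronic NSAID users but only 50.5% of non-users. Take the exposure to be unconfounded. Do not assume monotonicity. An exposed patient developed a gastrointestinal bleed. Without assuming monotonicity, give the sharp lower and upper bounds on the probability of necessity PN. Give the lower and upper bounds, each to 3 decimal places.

0.337 ≤ PN ≤ 0.650

p₁ = 0.762, p₀ = 0.505.
Under exogeneity alone the bounds on PN are max{0,(p₁−p₀)/p₁} ≤ PN ≤ min{1,(1−p₀)/p₁}.
  lower = (p₁ − p₀)/p₁ = 0.257 / 0.762 ≈ 0.3373
  upper = min{1, (1 − p₀)/p₁} = 0.495 / 0.762 ≈ 0.6496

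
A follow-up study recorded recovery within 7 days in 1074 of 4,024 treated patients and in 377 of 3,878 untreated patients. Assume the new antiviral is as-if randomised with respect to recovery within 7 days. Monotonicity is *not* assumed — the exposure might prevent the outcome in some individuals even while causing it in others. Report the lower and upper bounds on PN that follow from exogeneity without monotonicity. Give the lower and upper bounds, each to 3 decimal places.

p₁ = P(outcome | exposed) = 1074/4024 = 0.2669
p₀ = P(outcome | unexposed) = 377/3878 = 0.097215
Under exogeneity alone the bounds on PN are max{0,(p₁−p₀)/p₁} ≤ PN ≤ min{1,(1−p₀)/p₁}.
  lower = (p₁ − p₀)/p₁ = 0.16968 / 0.2669 ≈ 0.6358
  upper = min{1, (1 − p₀)/p₁} = 0.90278 / 0.2669 ≈ 3.3825 → capped at 1

0.636 ≤ PN ≤ 1.000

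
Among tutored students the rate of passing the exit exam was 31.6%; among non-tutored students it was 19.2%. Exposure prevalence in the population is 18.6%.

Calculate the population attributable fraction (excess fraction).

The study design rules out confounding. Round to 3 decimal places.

p₁ = 0.316, p₀ = 0.192.
Overall risk P(Y=1) = π·p₁ + (1−π)·p₀ = 0.186×0.316 + 0.814×0.192 = 0.21506.
Under exogeneity, PAF = [P(Y=1) − p₀] / P(Y=1).
PAF = (0.21506 − 0.192) / 0.21506 ≈ 0.1072

PAF ≈ 0.107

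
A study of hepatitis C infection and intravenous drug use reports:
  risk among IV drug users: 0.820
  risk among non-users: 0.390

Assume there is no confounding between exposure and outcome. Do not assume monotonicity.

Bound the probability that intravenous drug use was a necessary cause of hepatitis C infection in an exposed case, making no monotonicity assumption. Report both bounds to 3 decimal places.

Let p₁ = 0.82, p₀ = 0.39.
Under exogeneity alone the bounds on PN are max{0,(p₁−p₀)/p₁} ≤ PN ≤ min{1,(1−p₀)/p₁}.
  lower = (p₁ − p₀)/p₁ = 0.43 / 0.82 ≈ 0.5244
  upper = min{1, (1 − p₀)/p₁} = 0.61 / 0.82 ≈ 0.7439

0.524 ≤ PN ≤ 0.744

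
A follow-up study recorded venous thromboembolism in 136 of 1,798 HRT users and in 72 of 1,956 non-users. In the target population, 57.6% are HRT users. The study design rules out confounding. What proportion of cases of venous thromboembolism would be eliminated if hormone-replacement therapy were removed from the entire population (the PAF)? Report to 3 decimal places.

p₁ = P(outcome | exposed) = 136/1798 = 0.07564
p₀ = P(outcome | unexposed) = 72/1956 = 0.03681
Overall risk P(Y=1) = π·p₁ + (1−π)·p₀ = 0.576×0.07564 + 0.424×0.03681 = 0.059176.
Under exogeneity, PAF = [P(Y=1) − p₀] / P(Y=1).
PAF = (0.059176 − 0.03681) / 0.059176 ≈ 0.3780

PAF ≈ 0.378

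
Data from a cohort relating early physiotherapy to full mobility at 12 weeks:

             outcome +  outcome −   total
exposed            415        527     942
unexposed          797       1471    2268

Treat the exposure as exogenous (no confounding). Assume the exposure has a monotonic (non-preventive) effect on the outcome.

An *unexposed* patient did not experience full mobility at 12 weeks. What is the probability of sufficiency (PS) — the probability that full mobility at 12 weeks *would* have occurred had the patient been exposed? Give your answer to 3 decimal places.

PS ≈ 0.137

p₁ = P(outcome | exposed) = 415/942 = 0.44055
p₀ = P(outcome | unexposed) = 797/2268 = 0.35141
Under exogeneity and monotonicity, PS = (p₁ − p₀)/(1 − p₀).
PS = (0.44055 − 0.35141) / 0.64859 ≈ 0.1374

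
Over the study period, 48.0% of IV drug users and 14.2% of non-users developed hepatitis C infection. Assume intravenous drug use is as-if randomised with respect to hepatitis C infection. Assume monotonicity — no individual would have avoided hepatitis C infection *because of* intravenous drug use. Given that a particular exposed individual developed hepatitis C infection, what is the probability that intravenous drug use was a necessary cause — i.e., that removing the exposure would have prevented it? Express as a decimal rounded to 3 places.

p₁ = 0.48, p₀ = 0.142.
Under exogeneity and monotonicity, PN = (p₁ − p₀) / p₁.
PN = (0.48 − 0.142) / 0.48 = 0.338 / 0.48 ≈ 0.7042

PN ≈ 0.704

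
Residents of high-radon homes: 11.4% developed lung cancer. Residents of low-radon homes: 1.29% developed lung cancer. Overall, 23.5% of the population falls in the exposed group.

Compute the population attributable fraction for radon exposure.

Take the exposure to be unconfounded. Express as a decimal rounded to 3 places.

PAF ≈ 0.648

p₁ = 0.114, p₀ = 0.0129.
Overall risk P(Y=1) = π·p₁ + (1−π)·p₀ = 0.235×0.114 + 0.765×0.0129 = 0.036658.
Under exogeneity, PAF = [P(Y=1) − p₀] / P(Y=1).
PAF = (0.036658 − 0.0129) / 0.036658 ≈ 0.6481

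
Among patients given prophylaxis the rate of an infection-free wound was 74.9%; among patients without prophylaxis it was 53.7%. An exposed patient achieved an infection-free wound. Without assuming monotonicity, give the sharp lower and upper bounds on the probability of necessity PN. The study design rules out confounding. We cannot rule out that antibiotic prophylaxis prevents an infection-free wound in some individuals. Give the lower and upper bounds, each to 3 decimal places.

0.283 ≤ PN ≤ 0.618

p₁ = 0.749, p₀ = 0.537.
Under exogeneity alone the bounds on PN are max{0,(p₁−p₀)/p₁} ≤ PN ≤ min{1,(1−p₀)/p₁}.
  lower = (p₁ − p₀)/p₁ = 0.212 / 0.749 ≈ 0.2830
  upper = min{1, (1 − p₀)/p₁} = 0.463 / 0.749 ≈ 0.6182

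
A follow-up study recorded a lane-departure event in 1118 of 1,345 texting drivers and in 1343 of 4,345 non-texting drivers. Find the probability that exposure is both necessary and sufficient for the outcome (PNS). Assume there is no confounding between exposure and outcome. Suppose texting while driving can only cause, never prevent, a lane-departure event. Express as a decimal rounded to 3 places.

p₁ = P(outcome | exposed) = 1118/1345 = 0.83123
p₀ = P(outcome | unexposed) = 1343/4345 = 0.30909
Under exogeneity and monotonicity, PNS = p₁ − p₀.
PNS = 0.83123 − 0.30909 = 0.52214

PNS ≈ 0.522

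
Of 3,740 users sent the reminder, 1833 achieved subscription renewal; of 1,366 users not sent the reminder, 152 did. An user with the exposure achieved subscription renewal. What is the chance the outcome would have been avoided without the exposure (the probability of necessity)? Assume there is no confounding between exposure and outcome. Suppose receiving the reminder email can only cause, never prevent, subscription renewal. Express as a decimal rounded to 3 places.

PN ≈ 0.773

p₁ = P(outcome | exposed) = 1833/3740 = 0.49011
p₀ = P(outcome | unexposed) = 152/1366 = 0.11127
Under exogeneity and monotonicity, PN = (p₁ − p₀) / p₁.
PN = (0.49011 − 0.11127) / 0.49011 = 0.37883 / 0.49011 ≈ 0.7730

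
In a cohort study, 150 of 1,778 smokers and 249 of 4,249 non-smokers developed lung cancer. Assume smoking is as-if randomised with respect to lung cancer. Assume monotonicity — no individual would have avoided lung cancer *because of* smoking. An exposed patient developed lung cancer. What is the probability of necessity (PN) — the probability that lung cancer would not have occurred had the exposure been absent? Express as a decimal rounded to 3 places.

p₁ = P(outcome | exposed) = 150/1778 = 0.084364
p₀ = P(outcome | unexposed) = 249/4249 = 0.058602
Under exogeneity and monotonicity, PN = (p₁ − p₀) / p₁.
PN = (0.084364 − 0.058602) / 0.084364 = 0.025762 / 0.084364 ≈ 0.3054

PN ≈ 0.305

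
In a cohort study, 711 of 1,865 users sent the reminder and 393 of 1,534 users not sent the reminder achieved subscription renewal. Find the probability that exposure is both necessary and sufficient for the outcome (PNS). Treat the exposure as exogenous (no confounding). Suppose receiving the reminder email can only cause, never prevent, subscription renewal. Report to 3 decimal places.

p₁ = P(outcome | exposed) = 711/1865 = 0.38123
p₀ = P(outcome | unexposed) = 393/1534 = 0.25619
Under exogeneity and monotonicity, PNS = p₁ − p₀.
PNS = 0.38123 − 0.25619 = 0.12504

PNS ≈ 0.125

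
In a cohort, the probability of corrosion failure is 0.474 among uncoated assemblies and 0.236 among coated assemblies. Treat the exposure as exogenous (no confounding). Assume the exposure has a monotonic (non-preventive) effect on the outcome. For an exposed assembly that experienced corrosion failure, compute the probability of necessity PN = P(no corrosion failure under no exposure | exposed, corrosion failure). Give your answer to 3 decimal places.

PN ≈ 0.502

Let p₁ = 0.474, p₀ = 0.236.
Under exogeneity and monotonicity, PN = (p₁ − p₀) / p₁.
PN = (0.474 − 0.236) / 0.474 = 0.238 / 0.474 ≈ 0.5021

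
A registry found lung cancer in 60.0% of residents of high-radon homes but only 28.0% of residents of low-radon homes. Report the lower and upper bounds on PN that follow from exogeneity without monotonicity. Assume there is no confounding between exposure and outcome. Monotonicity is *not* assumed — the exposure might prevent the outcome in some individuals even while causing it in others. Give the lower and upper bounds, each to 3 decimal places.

p₁ = 0.6, p₀ = 0.28.
Under exogeneity alone the bounds on PN are max{0,(p₁−p₀)/p₁} ≤ PN ≤ min{1,(1−p₀)/p₁}.
  lower = (p₁ − p₀)/p₁ = 0.32 / 0.6 ≈ 0.5333
  upper = min{1, (1 − p₀)/p₁} = 0.72 / 0.6 ≈ 1.2000 → capped at 1

0.533 ≤ PN ≤ 1.000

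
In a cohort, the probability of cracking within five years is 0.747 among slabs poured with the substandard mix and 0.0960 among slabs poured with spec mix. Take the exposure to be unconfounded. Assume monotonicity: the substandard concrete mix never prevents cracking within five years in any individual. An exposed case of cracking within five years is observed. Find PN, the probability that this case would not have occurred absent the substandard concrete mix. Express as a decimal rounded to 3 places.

PN ≈ 0.871

Let p₁ = 0.747, p₀ = 0.096.
Under exogeneity and monotonicity, PN = (p₁ − p₀) / p₁.
PN = (0.747 − 0.096) / 0.747 = 0.651 / 0.747 ≈ 0.8715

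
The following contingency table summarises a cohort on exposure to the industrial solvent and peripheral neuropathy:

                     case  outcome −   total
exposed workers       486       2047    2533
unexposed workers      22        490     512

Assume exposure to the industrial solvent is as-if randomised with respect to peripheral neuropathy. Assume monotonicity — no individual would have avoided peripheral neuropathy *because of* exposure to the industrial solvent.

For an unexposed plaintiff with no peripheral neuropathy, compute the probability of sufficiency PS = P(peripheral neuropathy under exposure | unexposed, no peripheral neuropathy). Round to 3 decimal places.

PS ≈ 0.156

p₁ = P(outcome | exposed) = 486/2533 = 0.19187
p₀ = P(outcome | unexposed) = 22/512 = 0.042969
Under exogeneity and monotonicity, PS = (p₁ − p₀) / (1 − p₀).
PS = (0.19187 − 0.042969) / (1 − 0.042969) = 0.1489 / 0.95703 ≈ 0.1556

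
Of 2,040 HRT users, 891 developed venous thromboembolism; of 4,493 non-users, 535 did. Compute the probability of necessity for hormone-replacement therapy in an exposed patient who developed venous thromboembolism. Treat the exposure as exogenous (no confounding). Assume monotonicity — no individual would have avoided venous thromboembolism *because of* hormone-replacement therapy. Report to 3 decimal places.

PN ≈ 0.727

p₁ = P(outcome | exposed) = 891/2040 = 0.43676
p₀ = P(outcome | unexposed) = 535/4493 = 0.11907
Under exogeneity and monotonicity, PN = (p₁ − p₀) / p₁.
PN = (0.43676 − 0.11907) / 0.43676 = 0.31769 / 0.43676 ≈ 0.7274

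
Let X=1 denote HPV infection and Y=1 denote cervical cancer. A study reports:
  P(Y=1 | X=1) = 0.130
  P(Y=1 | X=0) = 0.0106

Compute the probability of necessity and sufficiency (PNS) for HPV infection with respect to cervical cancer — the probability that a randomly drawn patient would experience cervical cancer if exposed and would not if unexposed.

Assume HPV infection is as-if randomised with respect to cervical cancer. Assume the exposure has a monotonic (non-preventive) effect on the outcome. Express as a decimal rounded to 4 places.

PNS ≈ 0.1194

Let p₁ = 0.13, p₀ = 0.0106.
Under exogeneity and monotonicity, PNS = p₁ − p₀.
PNS = 0.13 − 0.0106 = 0.1194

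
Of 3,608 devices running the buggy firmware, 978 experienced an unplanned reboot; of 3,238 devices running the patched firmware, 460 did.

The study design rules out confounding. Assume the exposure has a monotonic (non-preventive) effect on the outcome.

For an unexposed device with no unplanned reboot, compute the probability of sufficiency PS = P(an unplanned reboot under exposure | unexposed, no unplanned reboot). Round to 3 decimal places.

PS ≈ 0.150

p₁ = P(outcome | exposed) = 978/3608 = 0.27106
p₀ = P(outcome | unexposed) = 460/3238 = 0.14206
Under exogeneity and monotonicity, PS = (p₁ − p₀) / (1 − p₀).
PS = (0.27106 − 0.14206) / (1 − 0.14206) = 0.129 / 0.85794 ≈ 0.1504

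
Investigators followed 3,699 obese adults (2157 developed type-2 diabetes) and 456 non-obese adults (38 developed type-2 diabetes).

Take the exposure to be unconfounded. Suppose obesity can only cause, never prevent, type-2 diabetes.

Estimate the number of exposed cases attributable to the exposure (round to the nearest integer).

p₁ = P(outcome | exposed) = 2157/3699 = 0.58313
p₀ = P(outcome | unexposed) = 38/456 = 0.083333
PN = (p₁ − p₀)/p₁ = (0.58313 − 0.083333) / 0.58313 ≈ 0.85709.
Attributable cases ≈ PN × (exposed cases) = 0.85709 × 2157 ≈ 1848.75.

about 1849 cases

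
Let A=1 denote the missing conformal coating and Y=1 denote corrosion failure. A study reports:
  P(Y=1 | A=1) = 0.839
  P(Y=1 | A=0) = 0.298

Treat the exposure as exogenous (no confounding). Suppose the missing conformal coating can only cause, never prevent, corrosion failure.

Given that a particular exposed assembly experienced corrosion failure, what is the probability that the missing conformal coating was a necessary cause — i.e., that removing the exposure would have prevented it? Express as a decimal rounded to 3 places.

Let p₁ = 0.839, p₀ = 0.298.
Under exogeneity and monotonicity, PN = (p₁ − p₀) / p₁.
PN = (0.839 − 0.298) / 0.839 = 0.541 / 0.839 ≈ 0.6448

PN ≈ 0.645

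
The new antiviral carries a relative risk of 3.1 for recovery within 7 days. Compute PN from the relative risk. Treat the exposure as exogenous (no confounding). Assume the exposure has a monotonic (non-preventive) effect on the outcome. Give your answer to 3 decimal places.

Under exogeneity and monotonicity, PN = (RR − 1) / RR = 1 − 1/RR.
PN = (3.1 − 1) / 3.1 = 2.1 / 3.1 ≈ 0.6774

PN ≈ 0.677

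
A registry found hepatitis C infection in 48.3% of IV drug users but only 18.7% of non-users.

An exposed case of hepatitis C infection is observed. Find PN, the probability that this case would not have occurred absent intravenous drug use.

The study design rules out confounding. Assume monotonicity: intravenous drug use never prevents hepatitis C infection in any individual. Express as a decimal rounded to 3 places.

p₁ = 0.483, p₀ = 0.187.
Under exogeneity and monotonicity, PN = (p₁ − p₀) / p₁.
PN = (0.483 − 0.187) / 0.483 = 0.296 / 0.483 ≈ 0.6128

PN ≈ 0.613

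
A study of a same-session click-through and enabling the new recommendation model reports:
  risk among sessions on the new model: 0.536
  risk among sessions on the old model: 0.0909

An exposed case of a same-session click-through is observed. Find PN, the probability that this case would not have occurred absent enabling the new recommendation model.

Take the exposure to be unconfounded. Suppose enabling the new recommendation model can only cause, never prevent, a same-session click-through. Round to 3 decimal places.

Let p₁ = 0.536, p₀ = 0.0909.
Under exogeneity and monotonicity, PN = (p₁ − p₀) / p₁.
PN = (0.536 − 0.0909) / 0.536 = 0.4451 / 0.536 ≈ 0.8304

PN ≈ 0.830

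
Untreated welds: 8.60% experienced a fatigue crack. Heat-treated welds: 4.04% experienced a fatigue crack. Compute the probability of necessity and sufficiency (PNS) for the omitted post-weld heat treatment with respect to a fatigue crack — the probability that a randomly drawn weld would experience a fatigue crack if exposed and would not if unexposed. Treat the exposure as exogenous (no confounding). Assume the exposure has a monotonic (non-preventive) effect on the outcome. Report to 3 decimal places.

p₁ = 0.086, p₀ = 0.0404.
Under exogeneity and monotonicity, PNS = p₁ − p₀.
PNS = 0.086 − 0.0404 = 0.0456

PNS ≈ 0.046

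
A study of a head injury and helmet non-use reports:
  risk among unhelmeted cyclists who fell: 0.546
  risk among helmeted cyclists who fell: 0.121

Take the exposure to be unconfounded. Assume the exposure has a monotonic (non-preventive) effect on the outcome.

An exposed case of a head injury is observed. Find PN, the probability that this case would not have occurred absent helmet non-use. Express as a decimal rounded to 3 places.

Let p₁ = 0.546, p₀ = 0.121.
Under exogeneity and monotonicity, PN = (p₁ − p₀) / p₁.
PN = (0.546 − 0.121) / 0.546 = 0.425 / 0.546 ≈ 0.7784

PN ≈ 0.778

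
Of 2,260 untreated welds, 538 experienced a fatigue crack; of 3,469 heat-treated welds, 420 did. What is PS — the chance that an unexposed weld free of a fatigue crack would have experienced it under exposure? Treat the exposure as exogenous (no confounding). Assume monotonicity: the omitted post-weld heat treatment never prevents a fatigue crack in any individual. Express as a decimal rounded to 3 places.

PS ≈ 0.133

p₁ = P(outcome | exposed) = 538/2260 = 0.23805
p₀ = P(outcome | unexposed) = 420/3469 = 0.12107
Under exogeneity and monotonicity, PS = (p₁ − p₀) / (1 − p₀).
PS = (0.23805 − 0.12107) / (1 − 0.12107) = 0.11698 / 0.87893 ≈ 0.1331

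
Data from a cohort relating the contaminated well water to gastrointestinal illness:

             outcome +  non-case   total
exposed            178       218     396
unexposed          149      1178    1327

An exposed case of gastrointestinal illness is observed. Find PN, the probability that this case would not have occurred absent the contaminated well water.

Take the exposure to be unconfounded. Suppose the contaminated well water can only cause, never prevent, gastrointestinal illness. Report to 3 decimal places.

p₁ = P(outcome | exposed) = 178/396 = 0.44949
p₀ = P(outcome | unexposed) = 149/1327 = 0.11228
Under exogeneity and monotonicity, PN = (p₁ − p₀)/p₁.
PN = (0.44949 − 0.11228) / 0.44949 ≈ 0.7502

PN ≈ 0.750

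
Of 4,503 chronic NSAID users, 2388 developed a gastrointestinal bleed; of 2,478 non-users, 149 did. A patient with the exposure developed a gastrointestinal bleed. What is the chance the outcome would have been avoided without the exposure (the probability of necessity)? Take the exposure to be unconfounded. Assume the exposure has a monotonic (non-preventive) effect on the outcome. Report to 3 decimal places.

PN ≈ 0.887

p₁ = P(outcome | exposed) = 2388/4503 = 0.53031
p₀ = P(outcome | unexposed) = 149/2478 = 0.060129
Under exogeneity and monotonicity, PN = (p₁ − p₀) / p₁.
PN = (0.53031 − 0.060129) / 0.53031 = 0.47018 / 0.53031 ≈ 0.8866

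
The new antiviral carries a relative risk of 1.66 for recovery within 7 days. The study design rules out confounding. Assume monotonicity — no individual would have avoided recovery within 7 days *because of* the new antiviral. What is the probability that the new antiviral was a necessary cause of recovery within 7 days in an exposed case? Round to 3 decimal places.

PN ≈ 0.398

Under exogeneity and monotonicity, PN = (RR − 1) / RR = 1 − 1/RR.
PN = (1.66 − 1) / 1.66 = 0.66 / 1.66 ≈ 0.3976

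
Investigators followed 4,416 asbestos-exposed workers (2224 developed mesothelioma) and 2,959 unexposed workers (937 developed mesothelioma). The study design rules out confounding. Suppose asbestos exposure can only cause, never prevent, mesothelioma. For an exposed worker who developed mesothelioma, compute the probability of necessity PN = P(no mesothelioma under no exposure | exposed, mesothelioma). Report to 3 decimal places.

PN ≈ 0.371

p₁ = P(outcome | exposed) = 2224/4416 = 0.50362
p₀ = P(outcome | unexposed) = 937/2959 = 0.31666
Under exogeneity and monotonicity, PN = (p₁ − p₀) / p₁.
PN = (0.50362 − 0.31666) / 0.50362 = 0.18696 / 0.50362 ≈ 0.3712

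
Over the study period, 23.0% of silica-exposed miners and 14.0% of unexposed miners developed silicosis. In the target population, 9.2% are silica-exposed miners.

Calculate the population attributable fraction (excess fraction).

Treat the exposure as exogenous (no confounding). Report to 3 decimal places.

p₁ = 0.23, p₀ = 0.14.
Overall risk P(Y=1) = π·p₁ + (1−π)·p₀ = 0.092×0.23 + 0.908×0.14 = 0.14828.
Under exogeneity, PAF = [P(Y=1) − p₀] / P(Y=1).
PAF = (0.14828 − 0.14) / 0.14828 ≈ 0.0558

PAF ≈ 0.056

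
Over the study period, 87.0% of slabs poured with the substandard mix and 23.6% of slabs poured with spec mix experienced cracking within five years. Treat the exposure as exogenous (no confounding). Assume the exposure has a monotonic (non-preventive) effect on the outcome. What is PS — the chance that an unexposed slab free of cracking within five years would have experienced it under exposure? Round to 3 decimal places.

p₁ = 0.87, p₀ = 0.236.
Under exogeneity and monotonicity, PS = (p₁ − p₀) / (1 − p₀).
PS = (0.87 − 0.236) / (1 − 0.236) = 0.634 / 0.764 ≈ 0.8298

PS ≈ 0.830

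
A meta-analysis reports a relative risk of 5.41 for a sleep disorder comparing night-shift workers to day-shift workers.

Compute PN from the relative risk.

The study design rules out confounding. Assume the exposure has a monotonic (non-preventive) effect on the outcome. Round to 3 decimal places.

Under exogeneity and monotonicity, PN = (RR − 1) / RR = 1 − 1/RR.
PN = (5.41 − 1) / 5.41 = 4.41 / 5.41 ≈ 0.8152

PN ≈ 0.815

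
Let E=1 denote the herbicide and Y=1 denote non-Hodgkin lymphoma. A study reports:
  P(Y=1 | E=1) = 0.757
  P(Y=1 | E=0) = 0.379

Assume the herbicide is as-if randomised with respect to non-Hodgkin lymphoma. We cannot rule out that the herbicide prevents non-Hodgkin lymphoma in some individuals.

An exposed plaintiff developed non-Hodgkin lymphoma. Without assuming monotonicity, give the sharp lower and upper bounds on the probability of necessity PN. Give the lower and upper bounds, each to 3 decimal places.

Let p₁ = 0.757, p₀ = 0.379.
Under exogeneity alone the bounds on PN are max{0,(p₁−p₀)/p₁} ≤ PN ≤ min{1,(1−p₀)/p₁}.
  lower = (p₁ − p₀)/p₁ = 0.378 / 0.757 ≈ 0.4993
  upper = min{1, (1 − p₀)/p₁} = 0.621 / 0.757 ≈ 0.8203

0.499 ≤ PN ≤ 0.820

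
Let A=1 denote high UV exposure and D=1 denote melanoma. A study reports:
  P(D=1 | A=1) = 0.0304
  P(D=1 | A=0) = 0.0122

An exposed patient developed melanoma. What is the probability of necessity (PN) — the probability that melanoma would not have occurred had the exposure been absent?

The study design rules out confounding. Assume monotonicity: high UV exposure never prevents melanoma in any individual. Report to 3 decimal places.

PN ≈ 0.599

Let p₁ = 0.0304, p₀ = 0.0122.
Under exogeneity and monotonicity, PN = (p₁ − p₀) / p₁.
PN = (0.0304 − 0.0122) / 0.0304 = 0.0182 / 0.0304 ≈ 0.5987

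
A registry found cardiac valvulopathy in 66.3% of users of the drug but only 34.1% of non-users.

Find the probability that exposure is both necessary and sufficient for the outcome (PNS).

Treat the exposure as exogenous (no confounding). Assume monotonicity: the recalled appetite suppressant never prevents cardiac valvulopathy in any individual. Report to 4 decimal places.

PNS ≈ 0.3220

p₁ = 0.663, p₀ = 0.341.
Under exogeneity and monotonicity, PNS = p₁ − p₀.
PNS = 0.663 − 0.341 = 0.322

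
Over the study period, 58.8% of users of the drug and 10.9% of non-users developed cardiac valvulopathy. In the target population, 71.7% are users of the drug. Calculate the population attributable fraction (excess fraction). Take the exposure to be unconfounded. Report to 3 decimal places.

p₁ = 0.588, p₀ = 0.109.
Overall risk P(Y=1) = π·p₁ + (1−π)·p₀ = 0.717×0.588 + 0.283×0.109 = 0.45244.
Under exogeneity, PAF = [P(Y=1) − p₀] / P(Y=1).
PAF = (0.45244 − 0.109) / 0.45244 ≈ 0.7591

PAF ≈ 0.759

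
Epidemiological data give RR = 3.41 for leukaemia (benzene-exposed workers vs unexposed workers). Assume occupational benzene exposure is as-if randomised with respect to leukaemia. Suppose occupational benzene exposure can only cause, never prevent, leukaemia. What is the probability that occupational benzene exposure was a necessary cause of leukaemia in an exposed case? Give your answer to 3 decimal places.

PN ≈ 0.707

Under exogeneity and monotonicity, PN = (RR − 1) / RR = 1 − 1/RR.
PN = (3.41 − 1) / 3.41 = 2.41 / 3.41 ≈ 0.7067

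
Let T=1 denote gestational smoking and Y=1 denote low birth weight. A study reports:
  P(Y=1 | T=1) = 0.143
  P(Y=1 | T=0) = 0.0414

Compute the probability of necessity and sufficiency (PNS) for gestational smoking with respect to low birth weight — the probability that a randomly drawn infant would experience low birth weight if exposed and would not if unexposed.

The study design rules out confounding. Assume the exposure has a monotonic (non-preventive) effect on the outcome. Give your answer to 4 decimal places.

Let p₁ = 0.143, p₀ = 0.0414.
Under exogeneity and monotonicity, PNS = p₁ − p₀.
PNS = 0.143 − 0.0414 = 0.1016

PNS ≈ 0.1016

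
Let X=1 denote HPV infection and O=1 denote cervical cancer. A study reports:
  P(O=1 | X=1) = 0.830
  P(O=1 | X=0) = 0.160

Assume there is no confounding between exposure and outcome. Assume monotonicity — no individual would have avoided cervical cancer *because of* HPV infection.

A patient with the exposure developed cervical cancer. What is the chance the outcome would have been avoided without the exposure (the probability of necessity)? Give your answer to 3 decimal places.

Let p₁ = 0.83, p₀ = 0.16.
Under exogeneity and monotonicity, PN = (p₁ − p₀) / p₁.
PN = (0.83 − 0.16) / 0.83 = 0.67 / 0.83 ≈ 0.8072

PN ≈ 0.807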